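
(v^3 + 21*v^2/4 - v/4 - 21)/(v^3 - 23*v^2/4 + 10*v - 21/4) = (v^2 + 7*v + 12)/(v^2 - 4*v + 3)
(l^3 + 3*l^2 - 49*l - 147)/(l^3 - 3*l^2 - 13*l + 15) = (l^2 - 49)/(l^2 - 6*l + 5)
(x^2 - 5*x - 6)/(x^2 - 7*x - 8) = (x - 6)/(x - 8)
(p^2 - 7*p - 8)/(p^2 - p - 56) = (p + 1)/(p + 7)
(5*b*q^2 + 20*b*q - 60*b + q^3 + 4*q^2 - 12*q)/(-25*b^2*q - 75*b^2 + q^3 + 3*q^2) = (q^2 + 4*q - 12)/(-5*b*q - 15*b + q^2 + 3*q)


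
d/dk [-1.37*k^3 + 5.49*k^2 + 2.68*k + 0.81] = -4.11*k^2 + 10.98*k + 2.68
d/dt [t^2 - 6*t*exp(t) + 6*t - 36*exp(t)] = -6*t*exp(t) + 2*t - 42*exp(t) + 6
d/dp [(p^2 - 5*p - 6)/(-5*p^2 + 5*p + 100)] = 2*(-2*p^2 + 14*p - 47)/(5*(p^4 - 2*p^3 - 39*p^2 + 40*p + 400))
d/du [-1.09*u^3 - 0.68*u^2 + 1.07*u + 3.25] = -3.27*u^2 - 1.36*u + 1.07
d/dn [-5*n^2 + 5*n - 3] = 5 - 10*n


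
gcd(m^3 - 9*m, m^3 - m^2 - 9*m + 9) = m^2 - 9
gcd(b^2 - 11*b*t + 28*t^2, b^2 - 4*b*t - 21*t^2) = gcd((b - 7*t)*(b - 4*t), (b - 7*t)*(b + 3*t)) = -b + 7*t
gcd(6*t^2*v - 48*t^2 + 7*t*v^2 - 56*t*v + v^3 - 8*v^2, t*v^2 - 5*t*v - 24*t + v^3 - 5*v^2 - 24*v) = t*v - 8*t + v^2 - 8*v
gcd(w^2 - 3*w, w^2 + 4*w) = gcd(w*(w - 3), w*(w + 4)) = w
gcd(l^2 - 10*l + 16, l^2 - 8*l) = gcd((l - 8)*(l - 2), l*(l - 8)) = l - 8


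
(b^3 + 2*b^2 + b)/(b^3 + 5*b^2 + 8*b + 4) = b*(b + 1)/(b^2 + 4*b + 4)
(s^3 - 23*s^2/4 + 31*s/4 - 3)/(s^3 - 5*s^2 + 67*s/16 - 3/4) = 4*(s - 1)/(4*s - 1)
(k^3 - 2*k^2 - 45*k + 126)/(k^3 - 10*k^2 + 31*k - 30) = (k^2 + k - 42)/(k^2 - 7*k + 10)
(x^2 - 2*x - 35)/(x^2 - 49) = (x + 5)/(x + 7)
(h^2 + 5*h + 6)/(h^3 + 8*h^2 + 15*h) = (h + 2)/(h*(h + 5))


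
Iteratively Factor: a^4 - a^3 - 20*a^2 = (a - 5)*(a^3 + 4*a^2) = (a - 5)*(a + 4)*(a^2) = a*(a - 5)*(a + 4)*(a)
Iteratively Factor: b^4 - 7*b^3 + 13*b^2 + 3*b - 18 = (b + 1)*(b^3 - 8*b^2 + 21*b - 18) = (b - 3)*(b + 1)*(b^2 - 5*b + 6) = (b - 3)^2*(b + 1)*(b - 2)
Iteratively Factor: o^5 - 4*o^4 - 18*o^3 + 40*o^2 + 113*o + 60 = (o - 5)*(o^4 + o^3 - 13*o^2 - 25*o - 12) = (o - 5)*(o - 4)*(o^3 + 5*o^2 + 7*o + 3) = (o - 5)*(o - 4)*(o + 3)*(o^2 + 2*o + 1) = (o - 5)*(o - 4)*(o + 1)*(o + 3)*(o + 1)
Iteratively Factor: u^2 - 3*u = (u - 3)*(u)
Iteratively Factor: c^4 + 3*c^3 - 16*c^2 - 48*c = (c)*(c^3 + 3*c^2 - 16*c - 48) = c*(c - 4)*(c^2 + 7*c + 12) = c*(c - 4)*(c + 3)*(c + 4)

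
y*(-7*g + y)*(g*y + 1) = -7*g^2*y^2 + g*y^3 - 7*g*y + y^2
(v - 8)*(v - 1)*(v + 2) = v^3 - 7*v^2 - 10*v + 16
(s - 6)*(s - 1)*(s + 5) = s^3 - 2*s^2 - 29*s + 30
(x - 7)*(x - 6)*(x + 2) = x^3 - 11*x^2 + 16*x + 84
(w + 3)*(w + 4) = w^2 + 7*w + 12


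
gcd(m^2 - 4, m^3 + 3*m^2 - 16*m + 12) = m - 2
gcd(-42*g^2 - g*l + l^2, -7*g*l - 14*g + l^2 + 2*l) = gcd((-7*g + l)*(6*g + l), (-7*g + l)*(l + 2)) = 7*g - l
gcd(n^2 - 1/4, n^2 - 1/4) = n^2 - 1/4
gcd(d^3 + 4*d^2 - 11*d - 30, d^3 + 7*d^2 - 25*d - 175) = d + 5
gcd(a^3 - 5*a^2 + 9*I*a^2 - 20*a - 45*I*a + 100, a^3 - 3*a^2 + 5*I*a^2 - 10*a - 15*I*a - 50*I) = a^2 + a*(-5 + 5*I) - 25*I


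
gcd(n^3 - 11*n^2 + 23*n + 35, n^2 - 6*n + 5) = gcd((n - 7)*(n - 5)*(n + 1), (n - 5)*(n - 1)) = n - 5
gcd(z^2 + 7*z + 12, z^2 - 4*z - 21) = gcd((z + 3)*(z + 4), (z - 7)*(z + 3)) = z + 3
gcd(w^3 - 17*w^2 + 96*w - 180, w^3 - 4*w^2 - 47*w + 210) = w^2 - 11*w + 30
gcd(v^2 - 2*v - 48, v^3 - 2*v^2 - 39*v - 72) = v - 8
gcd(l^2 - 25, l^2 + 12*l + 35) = l + 5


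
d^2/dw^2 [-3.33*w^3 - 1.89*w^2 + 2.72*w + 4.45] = -19.98*w - 3.78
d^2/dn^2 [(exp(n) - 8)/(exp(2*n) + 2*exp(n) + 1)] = (exp(2*n) - 36*exp(n) + 17)*exp(n)/(exp(4*n) + 4*exp(3*n) + 6*exp(2*n) + 4*exp(n) + 1)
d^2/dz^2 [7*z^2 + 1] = 14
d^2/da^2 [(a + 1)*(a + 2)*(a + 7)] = 6*a + 20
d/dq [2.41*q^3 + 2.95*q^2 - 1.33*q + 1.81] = 7.23*q^2 + 5.9*q - 1.33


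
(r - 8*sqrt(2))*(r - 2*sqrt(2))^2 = r^3 - 12*sqrt(2)*r^2 + 72*r - 64*sqrt(2)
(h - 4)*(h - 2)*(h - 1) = h^3 - 7*h^2 + 14*h - 8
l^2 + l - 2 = (l - 1)*(l + 2)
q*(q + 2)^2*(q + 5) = q^4 + 9*q^3 + 24*q^2 + 20*q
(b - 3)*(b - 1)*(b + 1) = b^3 - 3*b^2 - b + 3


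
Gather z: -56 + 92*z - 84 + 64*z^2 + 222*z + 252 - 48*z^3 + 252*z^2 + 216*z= -48*z^3 + 316*z^2 + 530*z + 112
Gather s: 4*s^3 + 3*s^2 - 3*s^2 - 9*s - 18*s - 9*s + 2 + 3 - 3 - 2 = 4*s^3 - 36*s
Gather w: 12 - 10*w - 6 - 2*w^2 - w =-2*w^2 - 11*w + 6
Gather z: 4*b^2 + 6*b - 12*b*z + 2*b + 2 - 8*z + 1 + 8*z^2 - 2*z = 4*b^2 + 8*b + 8*z^2 + z*(-12*b - 10) + 3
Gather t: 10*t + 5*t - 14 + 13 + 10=15*t + 9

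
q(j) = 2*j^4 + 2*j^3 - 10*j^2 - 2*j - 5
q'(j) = 8*j^3 + 6*j^2 - 20*j - 2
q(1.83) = -7.46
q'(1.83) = 30.52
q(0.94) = -12.49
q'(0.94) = -8.85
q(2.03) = 0.43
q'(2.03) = 49.05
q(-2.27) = -22.28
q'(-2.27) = -19.26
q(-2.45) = -17.48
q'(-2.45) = -34.63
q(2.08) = 3.01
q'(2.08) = 54.35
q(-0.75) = -9.34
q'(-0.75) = 13.00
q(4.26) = 618.29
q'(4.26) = 640.16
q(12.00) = 43459.00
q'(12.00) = 14446.00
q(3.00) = 115.00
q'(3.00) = 208.00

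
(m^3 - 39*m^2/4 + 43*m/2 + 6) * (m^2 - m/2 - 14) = m^5 - 41*m^4/4 + 99*m^3/8 + 527*m^2/4 - 304*m - 84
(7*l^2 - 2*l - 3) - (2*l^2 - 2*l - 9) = 5*l^2 + 6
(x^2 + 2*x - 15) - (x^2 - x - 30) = 3*x + 15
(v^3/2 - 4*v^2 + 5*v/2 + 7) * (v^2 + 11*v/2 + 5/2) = v^5/2 - 5*v^4/4 - 73*v^3/4 + 43*v^2/4 + 179*v/4 + 35/2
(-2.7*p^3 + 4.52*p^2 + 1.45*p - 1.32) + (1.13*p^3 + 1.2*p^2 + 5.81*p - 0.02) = -1.57*p^3 + 5.72*p^2 + 7.26*p - 1.34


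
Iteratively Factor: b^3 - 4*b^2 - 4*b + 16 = (b - 2)*(b^2 - 2*b - 8) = (b - 2)*(b + 2)*(b - 4)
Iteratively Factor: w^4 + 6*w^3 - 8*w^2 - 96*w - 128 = (w + 4)*(w^3 + 2*w^2 - 16*w - 32) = (w + 4)^2*(w^2 - 2*w - 8) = (w - 4)*(w + 4)^2*(w + 2)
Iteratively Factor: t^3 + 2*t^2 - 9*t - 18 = (t + 2)*(t^2 - 9) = (t - 3)*(t + 2)*(t + 3)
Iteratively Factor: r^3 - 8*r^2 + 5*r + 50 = (r - 5)*(r^2 - 3*r - 10) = (r - 5)*(r + 2)*(r - 5)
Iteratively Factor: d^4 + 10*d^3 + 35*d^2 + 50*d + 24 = (d + 4)*(d^3 + 6*d^2 + 11*d + 6) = (d + 2)*(d + 4)*(d^2 + 4*d + 3) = (d + 2)*(d + 3)*(d + 4)*(d + 1)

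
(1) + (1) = 2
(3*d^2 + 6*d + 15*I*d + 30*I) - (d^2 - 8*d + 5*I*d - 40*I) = 2*d^2 + 14*d + 10*I*d + 70*I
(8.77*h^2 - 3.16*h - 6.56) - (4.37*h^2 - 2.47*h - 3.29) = 4.4*h^2 - 0.69*h - 3.27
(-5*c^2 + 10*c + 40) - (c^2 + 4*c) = -6*c^2 + 6*c + 40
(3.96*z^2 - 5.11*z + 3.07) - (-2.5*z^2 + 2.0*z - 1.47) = 6.46*z^2 - 7.11*z + 4.54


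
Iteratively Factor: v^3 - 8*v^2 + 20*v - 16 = (v - 2)*(v^2 - 6*v + 8) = (v - 4)*(v - 2)*(v - 2)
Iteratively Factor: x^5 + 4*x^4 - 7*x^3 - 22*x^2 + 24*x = (x + 4)*(x^4 - 7*x^2 + 6*x) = x*(x + 4)*(x^3 - 7*x + 6) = x*(x - 2)*(x + 4)*(x^2 + 2*x - 3) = x*(x - 2)*(x - 1)*(x + 4)*(x + 3)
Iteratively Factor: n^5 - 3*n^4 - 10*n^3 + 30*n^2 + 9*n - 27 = (n - 1)*(n^4 - 2*n^3 - 12*n^2 + 18*n + 27) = (n - 1)*(n + 1)*(n^3 - 3*n^2 - 9*n + 27) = (n - 3)*(n - 1)*(n + 1)*(n^2 - 9) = (n - 3)*(n - 1)*(n + 1)*(n + 3)*(n - 3)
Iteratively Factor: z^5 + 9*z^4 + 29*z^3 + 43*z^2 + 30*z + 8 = (z + 4)*(z^4 + 5*z^3 + 9*z^2 + 7*z + 2) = (z + 2)*(z + 4)*(z^3 + 3*z^2 + 3*z + 1) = (z + 1)*(z + 2)*(z + 4)*(z^2 + 2*z + 1) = (z + 1)^2*(z + 2)*(z + 4)*(z + 1)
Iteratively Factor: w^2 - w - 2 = (w + 1)*(w - 2)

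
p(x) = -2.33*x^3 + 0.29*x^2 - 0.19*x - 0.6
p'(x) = -6.99*x^2 + 0.58*x - 0.19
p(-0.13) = -0.57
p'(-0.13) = -0.38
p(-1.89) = 16.53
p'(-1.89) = -26.26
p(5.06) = -296.00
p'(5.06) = -176.22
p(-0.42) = -0.30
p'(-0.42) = -1.67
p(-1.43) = 7.08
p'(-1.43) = -15.31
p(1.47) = -7.65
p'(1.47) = -14.44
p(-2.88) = 58.01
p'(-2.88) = -59.84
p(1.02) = -2.96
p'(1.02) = -6.87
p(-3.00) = 65.49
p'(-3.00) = -64.84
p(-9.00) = 1723.17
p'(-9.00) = -571.60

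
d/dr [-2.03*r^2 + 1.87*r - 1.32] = 1.87 - 4.06*r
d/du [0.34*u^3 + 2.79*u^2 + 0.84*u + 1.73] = 1.02*u^2 + 5.58*u + 0.84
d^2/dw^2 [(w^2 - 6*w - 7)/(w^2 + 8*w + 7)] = -28/(w^3 + 21*w^2 + 147*w + 343)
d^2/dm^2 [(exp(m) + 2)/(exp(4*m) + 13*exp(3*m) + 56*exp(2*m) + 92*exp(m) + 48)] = (9*exp(5*m) + 121*exp(4*m) + 552*exp(3*m) + 906*exp(2*m) + 100*exp(m) - 816)*exp(m)/(exp(9*m) + 33*exp(8*m) + 465*exp(7*m) + 3647*exp(6*m) + 17394*exp(5*m) + 51756*exp(4*m) + 94888*exp(3*m) + 102240*exp(2*m) + 58752*exp(m) + 13824)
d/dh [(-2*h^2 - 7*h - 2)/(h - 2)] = 2*(-h^2 + 4*h + 8)/(h^2 - 4*h + 4)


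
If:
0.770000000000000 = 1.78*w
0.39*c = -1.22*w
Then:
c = -1.35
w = 0.43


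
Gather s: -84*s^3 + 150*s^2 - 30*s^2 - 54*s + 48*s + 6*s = -84*s^3 + 120*s^2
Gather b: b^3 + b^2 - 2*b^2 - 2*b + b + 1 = b^3 - b^2 - b + 1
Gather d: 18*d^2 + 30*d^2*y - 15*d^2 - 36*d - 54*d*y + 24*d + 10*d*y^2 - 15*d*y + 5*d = d^2*(30*y + 3) + d*(10*y^2 - 69*y - 7)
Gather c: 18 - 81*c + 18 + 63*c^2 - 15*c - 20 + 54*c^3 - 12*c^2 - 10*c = 54*c^3 + 51*c^2 - 106*c + 16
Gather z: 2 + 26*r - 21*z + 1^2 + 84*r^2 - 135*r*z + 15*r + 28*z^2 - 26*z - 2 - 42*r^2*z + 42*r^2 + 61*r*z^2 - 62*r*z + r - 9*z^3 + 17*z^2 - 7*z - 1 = 126*r^2 + 42*r - 9*z^3 + z^2*(61*r + 45) + z*(-42*r^2 - 197*r - 54)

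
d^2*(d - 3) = d^3 - 3*d^2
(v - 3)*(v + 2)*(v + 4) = v^3 + 3*v^2 - 10*v - 24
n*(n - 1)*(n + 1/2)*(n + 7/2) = n^4 + 3*n^3 - 9*n^2/4 - 7*n/4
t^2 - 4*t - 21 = (t - 7)*(t + 3)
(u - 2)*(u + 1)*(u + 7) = u^3 + 6*u^2 - 9*u - 14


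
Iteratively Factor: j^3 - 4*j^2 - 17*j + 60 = (j - 3)*(j^2 - j - 20) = (j - 5)*(j - 3)*(j + 4)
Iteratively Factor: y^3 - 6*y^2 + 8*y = (y - 2)*(y^2 - 4*y) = (y - 4)*(y - 2)*(y)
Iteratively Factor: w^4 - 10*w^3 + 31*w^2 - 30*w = (w - 5)*(w^3 - 5*w^2 + 6*w) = (w - 5)*(w - 3)*(w^2 - 2*w) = w*(w - 5)*(w - 3)*(w - 2)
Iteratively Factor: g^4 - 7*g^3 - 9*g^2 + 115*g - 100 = (g - 1)*(g^3 - 6*g^2 - 15*g + 100) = (g - 5)*(g - 1)*(g^2 - g - 20) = (g - 5)^2*(g - 1)*(g + 4)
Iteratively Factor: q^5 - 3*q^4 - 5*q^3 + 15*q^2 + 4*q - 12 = (q + 2)*(q^4 - 5*q^3 + 5*q^2 + 5*q - 6) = (q - 1)*(q + 2)*(q^3 - 4*q^2 + q + 6) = (q - 2)*(q - 1)*(q + 2)*(q^2 - 2*q - 3) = (q - 2)*(q - 1)*(q + 1)*(q + 2)*(q - 3)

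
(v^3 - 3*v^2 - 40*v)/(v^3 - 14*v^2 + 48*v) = (v + 5)/(v - 6)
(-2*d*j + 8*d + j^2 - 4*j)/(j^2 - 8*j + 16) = (-2*d + j)/(j - 4)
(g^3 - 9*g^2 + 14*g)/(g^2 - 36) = g*(g^2 - 9*g + 14)/(g^2 - 36)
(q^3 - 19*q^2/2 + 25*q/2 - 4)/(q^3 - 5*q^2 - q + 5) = (q^2 - 17*q/2 + 4)/(q^2 - 4*q - 5)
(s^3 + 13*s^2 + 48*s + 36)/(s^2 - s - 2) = (s^2 + 12*s + 36)/(s - 2)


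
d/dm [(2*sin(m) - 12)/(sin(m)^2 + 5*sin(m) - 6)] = 2*(12*sin(m) + cos(m)^2 + 23)*cos(m)/(sin(m)^2 + 5*sin(m) - 6)^2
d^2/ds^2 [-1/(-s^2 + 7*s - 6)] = 2*(-s^2 + 7*s + (2*s - 7)^2 - 6)/(s^2 - 7*s + 6)^3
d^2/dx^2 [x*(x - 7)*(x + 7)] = 6*x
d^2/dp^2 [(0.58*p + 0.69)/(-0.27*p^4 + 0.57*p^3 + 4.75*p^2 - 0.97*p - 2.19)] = (-0.507384*p^7 + 0.422172*p^6 + 6.518178*p^5 + 4.72779*p^4 - 50.568428*p^3 - 94.911948*p^2 - 22.293612*p - 13.189704)/(0.019683*p^12 - 0.124659*p^11 - 0.775656*p^10 + 4.413096*p^9 + 13.229055*p^8 - 47.122812*p^7 - 105.369553*p^6 + 103.065852*p^5 + 131.447535*p^4 - 67.831208*p^3 - 62.162712*p^2 + 13.956651*p + 10.503459)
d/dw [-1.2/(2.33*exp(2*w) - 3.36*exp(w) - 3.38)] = (5.592*exp(w) - 4.032)*exp(w)/(-2.33*exp(2*w) + 3.36*exp(w) + 3.38)^2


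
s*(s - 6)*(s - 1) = s^3 - 7*s^2 + 6*s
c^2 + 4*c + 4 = (c + 2)^2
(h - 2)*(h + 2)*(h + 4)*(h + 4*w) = h^4 + 4*h^3*w + 4*h^3 + 16*h^2*w - 4*h^2 - 16*h*w - 16*h - 64*w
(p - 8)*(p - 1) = p^2 - 9*p + 8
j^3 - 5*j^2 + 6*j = j*(j - 3)*(j - 2)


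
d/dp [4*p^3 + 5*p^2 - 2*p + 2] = 12*p^2 + 10*p - 2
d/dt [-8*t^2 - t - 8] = -16*t - 1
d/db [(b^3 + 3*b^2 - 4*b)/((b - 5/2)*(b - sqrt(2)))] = 2*(2*b*(b - sqrt(2))*(-b^2 - 3*b + 4) + b*(2*b - 5)*(-b^2 - 3*b + 4) + (b - sqrt(2))*(2*b - 5)*(3*b^2 + 6*b - 4))/((b - sqrt(2))^2*(2*b - 5)^2)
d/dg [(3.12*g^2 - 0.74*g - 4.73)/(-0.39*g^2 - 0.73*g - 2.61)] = (-2.5662*g^2 - 19.9758*g - 1.5215)/(0.1521*g^4 + 0.5694*g^3 + 2.5687*g^2 + 3.8106*g + 6.8121)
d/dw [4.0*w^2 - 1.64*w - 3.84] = 8.0*w - 1.64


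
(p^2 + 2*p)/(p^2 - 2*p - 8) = p/(p - 4)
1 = 1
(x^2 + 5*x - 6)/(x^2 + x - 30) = (x - 1)/(x - 5)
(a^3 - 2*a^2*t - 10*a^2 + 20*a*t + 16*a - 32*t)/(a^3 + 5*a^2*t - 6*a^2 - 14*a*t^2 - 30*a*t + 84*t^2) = (a^2 - 10*a + 16)/(a^2 + 7*a*t - 6*a - 42*t)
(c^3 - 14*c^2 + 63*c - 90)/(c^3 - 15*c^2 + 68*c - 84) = (c^2 - 8*c + 15)/(c^2 - 9*c + 14)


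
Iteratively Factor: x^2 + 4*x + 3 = (x + 1)*(x + 3)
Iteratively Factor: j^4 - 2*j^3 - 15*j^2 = (j)*(j^3 - 2*j^2 - 15*j) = j*(j + 3)*(j^2 - 5*j) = j*(j - 5)*(j + 3)*(j)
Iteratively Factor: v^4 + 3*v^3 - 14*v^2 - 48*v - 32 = (v + 1)*(v^3 + 2*v^2 - 16*v - 32) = (v + 1)*(v + 4)*(v^2 - 2*v - 8) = (v + 1)*(v + 2)*(v + 4)*(v - 4)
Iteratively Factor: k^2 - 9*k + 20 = (k - 4)*(k - 5)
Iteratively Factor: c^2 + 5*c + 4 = (c + 1)*(c + 4)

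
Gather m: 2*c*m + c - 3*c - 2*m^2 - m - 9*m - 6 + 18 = -2*c - 2*m^2 + m*(2*c - 10) + 12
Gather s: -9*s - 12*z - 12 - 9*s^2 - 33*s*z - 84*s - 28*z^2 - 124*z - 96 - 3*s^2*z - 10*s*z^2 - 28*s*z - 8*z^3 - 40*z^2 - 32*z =s^2*(-3*z - 9) + s*(-10*z^2 - 61*z - 93) - 8*z^3 - 68*z^2 - 168*z - 108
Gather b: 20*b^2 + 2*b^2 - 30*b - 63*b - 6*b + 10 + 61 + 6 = 22*b^2 - 99*b + 77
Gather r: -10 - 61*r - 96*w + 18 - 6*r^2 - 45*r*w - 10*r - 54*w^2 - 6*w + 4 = -6*r^2 + r*(-45*w - 71) - 54*w^2 - 102*w + 12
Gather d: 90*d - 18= 90*d - 18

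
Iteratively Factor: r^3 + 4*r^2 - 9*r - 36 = (r + 3)*(r^2 + r - 12) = (r - 3)*(r + 3)*(r + 4)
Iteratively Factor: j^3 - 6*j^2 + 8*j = (j - 4)*(j^2 - 2*j) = j*(j - 4)*(j - 2)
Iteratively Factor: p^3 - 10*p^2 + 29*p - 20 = (p - 5)*(p^2 - 5*p + 4) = (p - 5)*(p - 4)*(p - 1)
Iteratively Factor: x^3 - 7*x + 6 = (x - 1)*(x^2 + x - 6) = (x - 1)*(x + 3)*(x - 2)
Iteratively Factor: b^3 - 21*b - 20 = (b + 4)*(b^2 - 4*b - 5) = (b + 1)*(b + 4)*(b - 5)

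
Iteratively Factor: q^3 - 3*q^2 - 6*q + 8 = (q + 2)*(q^2 - 5*q + 4) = (q - 1)*(q + 2)*(q - 4)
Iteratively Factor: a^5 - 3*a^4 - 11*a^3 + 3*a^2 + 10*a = (a)*(a^4 - 3*a^3 - 11*a^2 + 3*a + 10) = a*(a + 2)*(a^3 - 5*a^2 - a + 5) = a*(a - 5)*(a + 2)*(a^2 - 1) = a*(a - 5)*(a + 1)*(a + 2)*(a - 1)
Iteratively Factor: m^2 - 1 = (m + 1)*(m - 1)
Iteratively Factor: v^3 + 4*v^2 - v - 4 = (v - 1)*(v^2 + 5*v + 4) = (v - 1)*(v + 1)*(v + 4)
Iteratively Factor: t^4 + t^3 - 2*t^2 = (t)*(t^3 + t^2 - 2*t) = t*(t - 1)*(t^2 + 2*t) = t^2*(t - 1)*(t + 2)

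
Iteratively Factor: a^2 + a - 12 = (a - 3)*(a + 4)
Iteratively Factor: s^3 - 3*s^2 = (s)*(s^2 - 3*s) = s*(s - 3)*(s)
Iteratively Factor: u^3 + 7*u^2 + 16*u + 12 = (u + 2)*(u^2 + 5*u + 6) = (u + 2)*(u + 3)*(u + 2)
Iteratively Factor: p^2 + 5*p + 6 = (p + 3)*(p + 2)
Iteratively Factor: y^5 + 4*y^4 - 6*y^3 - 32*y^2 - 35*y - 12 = (y + 1)*(y^4 + 3*y^3 - 9*y^2 - 23*y - 12) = (y - 3)*(y + 1)*(y^3 + 6*y^2 + 9*y + 4) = (y - 3)*(y + 1)^2*(y^2 + 5*y + 4) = (y - 3)*(y + 1)^3*(y + 4)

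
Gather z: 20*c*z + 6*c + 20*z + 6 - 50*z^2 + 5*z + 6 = 6*c - 50*z^2 + z*(20*c + 25) + 12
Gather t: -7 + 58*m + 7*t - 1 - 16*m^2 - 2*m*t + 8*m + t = -16*m^2 + 66*m + t*(8 - 2*m) - 8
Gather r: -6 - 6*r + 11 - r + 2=7 - 7*r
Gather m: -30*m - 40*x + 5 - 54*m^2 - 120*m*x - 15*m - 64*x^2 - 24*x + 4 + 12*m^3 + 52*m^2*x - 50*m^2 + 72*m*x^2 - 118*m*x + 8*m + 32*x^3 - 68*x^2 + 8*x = 12*m^3 + m^2*(52*x - 104) + m*(72*x^2 - 238*x - 37) + 32*x^3 - 132*x^2 - 56*x + 9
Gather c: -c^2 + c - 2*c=-c^2 - c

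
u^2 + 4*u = u*(u + 4)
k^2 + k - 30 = (k - 5)*(k + 6)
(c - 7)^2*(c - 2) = c^3 - 16*c^2 + 77*c - 98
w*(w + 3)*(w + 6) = w^3 + 9*w^2 + 18*w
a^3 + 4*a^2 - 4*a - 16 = (a - 2)*(a + 2)*(a + 4)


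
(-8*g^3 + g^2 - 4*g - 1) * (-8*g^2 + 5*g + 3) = 64*g^5 - 48*g^4 + 13*g^3 - 9*g^2 - 17*g - 3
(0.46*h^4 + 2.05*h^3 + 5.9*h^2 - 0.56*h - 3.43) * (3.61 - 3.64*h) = -1.6744*h^5 - 5.8014*h^4 - 14.0755*h^3 + 23.3374*h^2 + 10.4636*h - 12.3823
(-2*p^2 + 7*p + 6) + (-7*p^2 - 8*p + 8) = -9*p^2 - p + 14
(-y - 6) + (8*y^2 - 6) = 8*y^2 - y - 12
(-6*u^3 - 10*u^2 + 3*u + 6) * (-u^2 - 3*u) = 6*u^5 + 28*u^4 + 27*u^3 - 15*u^2 - 18*u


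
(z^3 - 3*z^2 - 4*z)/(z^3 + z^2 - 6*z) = (z^2 - 3*z - 4)/(z^2 + z - 6)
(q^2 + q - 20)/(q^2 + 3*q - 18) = (q^2 + q - 20)/(q^2 + 3*q - 18)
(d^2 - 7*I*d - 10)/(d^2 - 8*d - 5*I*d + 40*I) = (d - 2*I)/(d - 8)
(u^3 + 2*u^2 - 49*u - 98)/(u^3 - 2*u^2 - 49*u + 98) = (u + 2)/(u - 2)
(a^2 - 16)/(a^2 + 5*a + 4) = (a - 4)/(a + 1)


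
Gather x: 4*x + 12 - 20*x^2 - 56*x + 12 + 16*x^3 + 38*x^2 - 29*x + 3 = 16*x^3 + 18*x^2 - 81*x + 27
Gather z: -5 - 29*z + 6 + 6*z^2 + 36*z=6*z^2 + 7*z + 1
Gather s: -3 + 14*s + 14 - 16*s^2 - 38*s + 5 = -16*s^2 - 24*s + 16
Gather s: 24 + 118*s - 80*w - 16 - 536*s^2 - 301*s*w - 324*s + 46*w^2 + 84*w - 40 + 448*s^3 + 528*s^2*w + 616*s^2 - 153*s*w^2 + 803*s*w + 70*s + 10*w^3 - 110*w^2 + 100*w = 448*s^3 + s^2*(528*w + 80) + s*(-153*w^2 + 502*w - 136) + 10*w^3 - 64*w^2 + 104*w - 32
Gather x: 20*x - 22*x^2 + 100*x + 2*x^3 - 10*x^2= 2*x^3 - 32*x^2 + 120*x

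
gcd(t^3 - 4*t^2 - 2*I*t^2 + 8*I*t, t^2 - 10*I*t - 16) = t - 2*I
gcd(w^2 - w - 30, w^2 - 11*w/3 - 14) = w - 6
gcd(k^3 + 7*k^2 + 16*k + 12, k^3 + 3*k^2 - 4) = k^2 + 4*k + 4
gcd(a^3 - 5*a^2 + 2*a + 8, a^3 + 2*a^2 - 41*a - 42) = a + 1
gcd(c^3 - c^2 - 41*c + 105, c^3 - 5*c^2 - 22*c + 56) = 1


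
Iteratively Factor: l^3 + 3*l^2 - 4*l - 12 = (l + 3)*(l^2 - 4) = (l + 2)*(l + 3)*(l - 2)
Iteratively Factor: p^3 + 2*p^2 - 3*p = (p + 3)*(p^2 - p) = (p - 1)*(p + 3)*(p)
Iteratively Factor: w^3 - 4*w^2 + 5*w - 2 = (w - 1)*(w^2 - 3*w + 2) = (w - 2)*(w - 1)*(w - 1)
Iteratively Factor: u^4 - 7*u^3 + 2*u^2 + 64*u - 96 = (u - 4)*(u^3 - 3*u^2 - 10*u + 24) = (u - 4)*(u - 2)*(u^2 - u - 12) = (u - 4)^2*(u - 2)*(u + 3)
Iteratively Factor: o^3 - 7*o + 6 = (o + 3)*(o^2 - 3*o + 2) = (o - 1)*(o + 3)*(o - 2)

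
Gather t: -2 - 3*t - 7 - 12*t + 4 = -15*t - 5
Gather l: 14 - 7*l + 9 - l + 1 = 24 - 8*l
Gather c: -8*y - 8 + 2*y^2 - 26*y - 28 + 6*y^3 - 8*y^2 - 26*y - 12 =6*y^3 - 6*y^2 - 60*y - 48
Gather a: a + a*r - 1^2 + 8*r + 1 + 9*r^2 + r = a*(r + 1) + 9*r^2 + 9*r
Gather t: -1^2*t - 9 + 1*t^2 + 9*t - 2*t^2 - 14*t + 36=-t^2 - 6*t + 27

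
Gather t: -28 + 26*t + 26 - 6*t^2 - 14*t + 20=-6*t^2 + 12*t + 18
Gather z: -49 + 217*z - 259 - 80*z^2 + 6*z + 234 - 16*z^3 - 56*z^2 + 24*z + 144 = -16*z^3 - 136*z^2 + 247*z + 70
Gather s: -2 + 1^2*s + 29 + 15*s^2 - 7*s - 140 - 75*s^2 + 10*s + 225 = -60*s^2 + 4*s + 112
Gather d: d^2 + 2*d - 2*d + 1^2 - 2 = d^2 - 1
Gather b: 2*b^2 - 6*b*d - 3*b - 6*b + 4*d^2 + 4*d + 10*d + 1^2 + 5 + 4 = 2*b^2 + b*(-6*d - 9) + 4*d^2 + 14*d + 10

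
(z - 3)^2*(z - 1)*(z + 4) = z^4 - 3*z^3 - 13*z^2 + 51*z - 36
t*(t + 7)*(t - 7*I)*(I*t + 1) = I*t^4 + 8*t^3 + 7*I*t^3 + 56*t^2 - 7*I*t^2 - 49*I*t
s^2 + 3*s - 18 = (s - 3)*(s + 6)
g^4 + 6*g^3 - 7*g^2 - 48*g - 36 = (g - 3)*(g + 1)*(g + 2)*(g + 6)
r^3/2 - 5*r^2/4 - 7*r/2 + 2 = (r/2 + 1)*(r - 4)*(r - 1/2)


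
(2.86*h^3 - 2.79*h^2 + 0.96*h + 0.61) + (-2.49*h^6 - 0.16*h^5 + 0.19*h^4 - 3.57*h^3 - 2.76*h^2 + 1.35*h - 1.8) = -2.49*h^6 - 0.16*h^5 + 0.19*h^4 - 0.71*h^3 - 5.55*h^2 + 2.31*h - 1.19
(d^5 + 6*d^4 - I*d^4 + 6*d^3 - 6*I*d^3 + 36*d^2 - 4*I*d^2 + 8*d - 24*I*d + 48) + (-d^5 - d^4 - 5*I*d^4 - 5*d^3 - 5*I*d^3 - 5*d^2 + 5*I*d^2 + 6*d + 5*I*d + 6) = 5*d^4 - 6*I*d^4 + d^3 - 11*I*d^3 + 31*d^2 + I*d^2 + 14*d - 19*I*d + 54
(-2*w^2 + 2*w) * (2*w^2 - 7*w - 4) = -4*w^4 + 18*w^3 - 6*w^2 - 8*w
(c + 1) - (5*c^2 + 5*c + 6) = -5*c^2 - 4*c - 5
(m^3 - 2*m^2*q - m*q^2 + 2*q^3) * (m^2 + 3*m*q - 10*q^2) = m^5 + m^4*q - 17*m^3*q^2 + 19*m^2*q^3 + 16*m*q^4 - 20*q^5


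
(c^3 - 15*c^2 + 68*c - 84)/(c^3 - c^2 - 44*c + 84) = (c - 7)/(c + 7)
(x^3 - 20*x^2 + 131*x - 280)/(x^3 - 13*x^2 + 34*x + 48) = (x^2 - 12*x + 35)/(x^2 - 5*x - 6)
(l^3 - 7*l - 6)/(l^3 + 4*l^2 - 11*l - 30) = (l + 1)/(l + 5)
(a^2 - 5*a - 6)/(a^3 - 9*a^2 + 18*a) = (a + 1)/(a*(a - 3))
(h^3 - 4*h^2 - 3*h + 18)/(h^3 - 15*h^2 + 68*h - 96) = (h^2 - h - 6)/(h^2 - 12*h + 32)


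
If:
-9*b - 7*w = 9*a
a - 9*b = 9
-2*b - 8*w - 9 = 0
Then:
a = 1089/706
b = -585/706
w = -324/353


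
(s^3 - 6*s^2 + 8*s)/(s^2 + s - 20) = s*(s - 2)/(s + 5)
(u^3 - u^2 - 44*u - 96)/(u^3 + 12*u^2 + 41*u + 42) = (u^2 - 4*u - 32)/(u^2 + 9*u + 14)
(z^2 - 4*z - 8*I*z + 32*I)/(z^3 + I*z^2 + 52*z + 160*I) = (z - 4)/(z^2 + 9*I*z - 20)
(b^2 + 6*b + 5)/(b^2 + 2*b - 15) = (b + 1)/(b - 3)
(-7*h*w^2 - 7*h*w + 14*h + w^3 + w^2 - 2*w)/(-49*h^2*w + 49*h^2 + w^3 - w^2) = (w + 2)/(7*h + w)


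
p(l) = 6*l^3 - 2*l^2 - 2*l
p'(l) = 18*l^2 - 4*l - 2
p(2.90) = 123.71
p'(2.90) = 137.78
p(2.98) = 135.06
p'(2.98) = 145.93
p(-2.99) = -172.29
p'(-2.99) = 170.88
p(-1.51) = -22.20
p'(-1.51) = 45.08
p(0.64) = -0.53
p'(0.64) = 2.81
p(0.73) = -0.19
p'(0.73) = 4.67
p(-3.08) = -188.12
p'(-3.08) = 181.08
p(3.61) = 248.99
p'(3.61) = 218.14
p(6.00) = 1212.00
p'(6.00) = 622.00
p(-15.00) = -20670.00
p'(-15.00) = 4108.00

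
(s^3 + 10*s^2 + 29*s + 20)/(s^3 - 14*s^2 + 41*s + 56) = (s^2 + 9*s + 20)/(s^2 - 15*s + 56)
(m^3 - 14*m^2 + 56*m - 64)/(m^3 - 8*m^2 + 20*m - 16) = (m - 8)/(m - 2)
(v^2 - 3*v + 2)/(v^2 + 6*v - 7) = (v - 2)/(v + 7)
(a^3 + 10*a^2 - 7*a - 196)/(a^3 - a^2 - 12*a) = (a^2 + 14*a + 49)/(a*(a + 3))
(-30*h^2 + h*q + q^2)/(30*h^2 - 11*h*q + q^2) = (6*h + q)/(-6*h + q)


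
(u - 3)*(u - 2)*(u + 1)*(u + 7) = u^4 + 3*u^3 - 27*u^2 + 13*u + 42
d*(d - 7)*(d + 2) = d^3 - 5*d^2 - 14*d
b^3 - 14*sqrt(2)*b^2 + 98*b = b*(b - 7*sqrt(2))^2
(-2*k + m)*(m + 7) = -2*k*m - 14*k + m^2 + 7*m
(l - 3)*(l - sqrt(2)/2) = l^2 - 3*l - sqrt(2)*l/2 + 3*sqrt(2)/2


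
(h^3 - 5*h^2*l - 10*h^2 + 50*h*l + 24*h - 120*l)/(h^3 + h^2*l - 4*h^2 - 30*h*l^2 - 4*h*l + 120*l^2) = (h - 6)/(h + 6*l)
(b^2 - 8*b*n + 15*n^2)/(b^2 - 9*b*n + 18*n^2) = (b - 5*n)/(b - 6*n)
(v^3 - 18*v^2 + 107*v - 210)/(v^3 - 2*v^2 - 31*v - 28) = (v^2 - 11*v + 30)/(v^2 + 5*v + 4)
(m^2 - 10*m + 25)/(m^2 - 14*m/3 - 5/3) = 3*(m - 5)/(3*m + 1)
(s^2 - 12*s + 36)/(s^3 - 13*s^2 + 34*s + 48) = (s - 6)/(s^2 - 7*s - 8)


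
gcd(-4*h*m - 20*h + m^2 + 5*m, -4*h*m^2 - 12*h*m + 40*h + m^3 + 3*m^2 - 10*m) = 4*h*m + 20*h - m^2 - 5*m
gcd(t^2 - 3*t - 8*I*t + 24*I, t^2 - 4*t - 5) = 1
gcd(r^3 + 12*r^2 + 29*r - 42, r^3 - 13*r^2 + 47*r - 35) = r - 1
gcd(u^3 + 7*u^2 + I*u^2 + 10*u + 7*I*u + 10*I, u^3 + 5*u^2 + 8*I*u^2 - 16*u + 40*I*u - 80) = u + 5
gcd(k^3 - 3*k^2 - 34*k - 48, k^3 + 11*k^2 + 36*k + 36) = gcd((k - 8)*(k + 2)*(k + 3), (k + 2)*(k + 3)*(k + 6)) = k^2 + 5*k + 6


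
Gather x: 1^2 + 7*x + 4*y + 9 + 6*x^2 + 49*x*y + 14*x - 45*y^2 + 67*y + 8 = 6*x^2 + x*(49*y + 21) - 45*y^2 + 71*y + 18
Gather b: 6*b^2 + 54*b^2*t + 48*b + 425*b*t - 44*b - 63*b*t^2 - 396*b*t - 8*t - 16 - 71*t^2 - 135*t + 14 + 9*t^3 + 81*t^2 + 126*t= b^2*(54*t + 6) + b*(-63*t^2 + 29*t + 4) + 9*t^3 + 10*t^2 - 17*t - 2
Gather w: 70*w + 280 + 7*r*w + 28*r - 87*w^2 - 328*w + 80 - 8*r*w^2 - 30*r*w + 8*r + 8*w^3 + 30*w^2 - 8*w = 36*r + 8*w^3 + w^2*(-8*r - 57) + w*(-23*r - 266) + 360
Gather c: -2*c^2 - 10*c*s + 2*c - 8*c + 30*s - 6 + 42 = -2*c^2 + c*(-10*s - 6) + 30*s + 36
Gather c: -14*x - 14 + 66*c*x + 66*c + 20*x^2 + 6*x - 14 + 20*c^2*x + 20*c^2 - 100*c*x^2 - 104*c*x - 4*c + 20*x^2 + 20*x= c^2*(20*x + 20) + c*(-100*x^2 - 38*x + 62) + 40*x^2 + 12*x - 28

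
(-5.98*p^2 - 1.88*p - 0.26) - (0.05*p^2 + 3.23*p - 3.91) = -6.03*p^2 - 5.11*p + 3.65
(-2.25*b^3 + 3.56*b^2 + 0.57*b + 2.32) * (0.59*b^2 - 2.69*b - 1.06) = -1.3275*b^5 + 8.1529*b^4 - 6.8551*b^3 - 3.9381*b^2 - 6.845*b - 2.4592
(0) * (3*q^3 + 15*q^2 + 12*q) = 0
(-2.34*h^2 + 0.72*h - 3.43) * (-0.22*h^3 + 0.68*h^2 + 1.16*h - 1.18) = 0.5148*h^5 - 1.7496*h^4 - 1.4702*h^3 + 1.264*h^2 - 4.8284*h + 4.0474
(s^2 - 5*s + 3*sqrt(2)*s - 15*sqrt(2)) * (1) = s^2 - 5*s + 3*sqrt(2)*s - 15*sqrt(2)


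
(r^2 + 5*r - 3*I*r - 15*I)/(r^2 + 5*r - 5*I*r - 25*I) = (r - 3*I)/(r - 5*I)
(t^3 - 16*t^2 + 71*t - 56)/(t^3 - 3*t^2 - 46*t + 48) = (t - 7)/(t + 6)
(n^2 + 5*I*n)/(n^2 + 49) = n*(n + 5*I)/(n^2 + 49)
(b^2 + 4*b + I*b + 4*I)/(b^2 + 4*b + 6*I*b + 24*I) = (b + I)/(b + 6*I)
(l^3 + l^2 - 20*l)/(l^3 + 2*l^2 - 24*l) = (l + 5)/(l + 6)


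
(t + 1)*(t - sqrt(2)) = t^2 - sqrt(2)*t + t - sqrt(2)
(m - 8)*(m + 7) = m^2 - m - 56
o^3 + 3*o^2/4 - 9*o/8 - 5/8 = (o - 1)*(o + 1/2)*(o + 5/4)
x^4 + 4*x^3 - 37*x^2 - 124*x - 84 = (x - 6)*(x + 1)*(x + 2)*(x + 7)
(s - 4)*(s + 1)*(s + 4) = s^3 + s^2 - 16*s - 16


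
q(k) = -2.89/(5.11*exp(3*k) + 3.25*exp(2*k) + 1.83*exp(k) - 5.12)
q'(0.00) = 2.66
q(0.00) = -0.57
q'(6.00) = 0.00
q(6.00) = 0.00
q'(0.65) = 0.18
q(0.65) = -0.06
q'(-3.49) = 0.01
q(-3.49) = 0.57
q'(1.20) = 0.04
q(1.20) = -0.01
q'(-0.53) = 5.31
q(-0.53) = 1.54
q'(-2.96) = 0.01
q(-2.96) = 0.58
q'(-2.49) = 0.02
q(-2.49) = 0.58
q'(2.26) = 0.00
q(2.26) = -0.00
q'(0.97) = 0.07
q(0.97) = -0.02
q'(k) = -2.89*(-15.33*exp(3*k) - 6.5*exp(2*k) - 1.83*exp(k))/(5.11*exp(3*k) + 3.25*exp(2*k) + 1.83*exp(k) - 5.12)^2 = (44.3037*exp(2*k) + 18.785*exp(k) + 5.2887)*exp(k)/(5.11*exp(3*k) + 3.25*exp(2*k) + 1.83*exp(k) - 5.12)^2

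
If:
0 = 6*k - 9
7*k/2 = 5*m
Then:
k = 3/2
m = 21/20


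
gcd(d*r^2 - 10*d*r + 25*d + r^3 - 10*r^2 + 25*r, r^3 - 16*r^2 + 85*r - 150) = r^2 - 10*r + 25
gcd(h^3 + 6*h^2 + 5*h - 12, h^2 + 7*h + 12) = h^2 + 7*h + 12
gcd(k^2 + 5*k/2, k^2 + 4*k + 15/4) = k + 5/2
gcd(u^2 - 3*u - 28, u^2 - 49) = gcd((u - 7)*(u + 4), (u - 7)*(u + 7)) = u - 7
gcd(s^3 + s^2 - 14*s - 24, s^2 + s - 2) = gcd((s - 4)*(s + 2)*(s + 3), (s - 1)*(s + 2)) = s + 2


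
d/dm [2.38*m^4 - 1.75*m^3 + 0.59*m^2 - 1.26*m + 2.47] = 9.52*m^3 - 5.25*m^2 + 1.18*m - 1.26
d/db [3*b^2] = 6*b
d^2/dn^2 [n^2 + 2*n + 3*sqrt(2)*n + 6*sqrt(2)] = 2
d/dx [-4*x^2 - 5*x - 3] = -8*x - 5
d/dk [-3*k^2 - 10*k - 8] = -6*k - 10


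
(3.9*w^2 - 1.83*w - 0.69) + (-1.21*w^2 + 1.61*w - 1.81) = 2.69*w^2 - 0.22*w - 2.5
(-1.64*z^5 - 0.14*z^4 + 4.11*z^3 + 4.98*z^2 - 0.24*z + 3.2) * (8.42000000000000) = -13.8088*z^5 - 1.1788*z^4 + 34.6062*z^3 + 41.9316*z^2 - 2.0208*z + 26.944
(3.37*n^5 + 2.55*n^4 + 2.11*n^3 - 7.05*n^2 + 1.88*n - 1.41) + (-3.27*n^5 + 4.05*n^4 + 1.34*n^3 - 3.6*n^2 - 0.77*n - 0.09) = 0.1*n^5 + 6.6*n^4 + 3.45*n^3 - 10.65*n^2 + 1.11*n - 1.5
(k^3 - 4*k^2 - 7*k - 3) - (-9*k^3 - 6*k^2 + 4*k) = 10*k^3 + 2*k^2 - 11*k - 3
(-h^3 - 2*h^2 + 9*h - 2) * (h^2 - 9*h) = -h^5 + 7*h^4 + 27*h^3 - 83*h^2 + 18*h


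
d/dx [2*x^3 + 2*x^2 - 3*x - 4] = 6*x^2 + 4*x - 3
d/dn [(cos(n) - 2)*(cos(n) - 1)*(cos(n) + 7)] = (-3*cos(n)^2 - 8*cos(n) + 19)*sin(n)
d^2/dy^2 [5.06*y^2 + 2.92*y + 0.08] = 10.1200000000000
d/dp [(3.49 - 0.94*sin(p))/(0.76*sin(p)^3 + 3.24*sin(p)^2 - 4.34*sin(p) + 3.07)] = (1.4288*sin(p)^3 - 4.9116*sin(p)^2 - 22.6152*sin(p) + 12.2608)*cos(p)/(0.5776*sin(p)^6 + 4.9248*sin(p)^5 + 3.9008*sin(p)^4 - 23.4568*sin(p)^3 + 38.7292*sin(p)^2 - 26.6476*sin(p) + 9.4249)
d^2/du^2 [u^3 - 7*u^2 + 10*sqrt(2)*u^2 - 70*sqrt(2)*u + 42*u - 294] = 6*u - 14 + 20*sqrt(2)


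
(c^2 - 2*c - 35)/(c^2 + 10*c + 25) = (c - 7)/(c + 5)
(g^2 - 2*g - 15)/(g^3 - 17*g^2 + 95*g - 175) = (g + 3)/(g^2 - 12*g + 35)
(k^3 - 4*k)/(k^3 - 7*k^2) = (k^2 - 4)/(k*(k - 7))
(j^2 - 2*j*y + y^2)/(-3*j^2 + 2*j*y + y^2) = (-j + y)/(3*j + y)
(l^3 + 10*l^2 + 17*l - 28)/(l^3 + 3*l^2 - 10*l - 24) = (l^2 + 6*l - 7)/(l^2 - l - 6)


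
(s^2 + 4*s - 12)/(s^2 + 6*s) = (s - 2)/s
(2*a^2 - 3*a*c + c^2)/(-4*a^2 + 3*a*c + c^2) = (-2*a + c)/(4*a + c)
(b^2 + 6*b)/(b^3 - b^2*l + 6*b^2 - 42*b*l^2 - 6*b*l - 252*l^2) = b/(b^2 - b*l - 42*l^2)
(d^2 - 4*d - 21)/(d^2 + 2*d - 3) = (d - 7)/(d - 1)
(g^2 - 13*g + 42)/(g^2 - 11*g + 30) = (g - 7)/(g - 5)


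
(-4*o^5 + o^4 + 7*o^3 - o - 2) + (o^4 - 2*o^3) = -4*o^5 + 2*o^4 + 5*o^3 - o - 2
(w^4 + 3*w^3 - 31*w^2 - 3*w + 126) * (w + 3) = w^5 + 6*w^4 - 22*w^3 - 96*w^2 + 117*w + 378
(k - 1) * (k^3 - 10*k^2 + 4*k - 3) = k^4 - 11*k^3 + 14*k^2 - 7*k + 3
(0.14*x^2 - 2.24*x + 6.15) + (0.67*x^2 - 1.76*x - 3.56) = 0.81*x^2 - 4.0*x + 2.59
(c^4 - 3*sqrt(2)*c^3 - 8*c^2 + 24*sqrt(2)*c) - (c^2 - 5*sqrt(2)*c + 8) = c^4 - 3*sqrt(2)*c^3 - 9*c^2 + 29*sqrt(2)*c - 8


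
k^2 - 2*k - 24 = (k - 6)*(k + 4)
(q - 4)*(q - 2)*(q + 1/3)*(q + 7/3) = q^4 - 10*q^3/3 - 65*q^2/9 + 50*q/3 + 56/9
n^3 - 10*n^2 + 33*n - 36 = (n - 4)*(n - 3)^2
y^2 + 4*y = y*(y + 4)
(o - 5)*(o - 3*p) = o^2 - 3*o*p - 5*o + 15*p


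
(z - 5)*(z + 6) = z^2 + z - 30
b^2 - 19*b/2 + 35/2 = (b - 7)*(b - 5/2)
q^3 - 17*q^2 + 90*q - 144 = (q - 8)*(q - 6)*(q - 3)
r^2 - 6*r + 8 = (r - 4)*(r - 2)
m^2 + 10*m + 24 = (m + 4)*(m + 6)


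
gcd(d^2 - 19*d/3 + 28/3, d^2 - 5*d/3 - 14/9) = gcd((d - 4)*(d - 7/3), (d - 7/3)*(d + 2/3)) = d - 7/3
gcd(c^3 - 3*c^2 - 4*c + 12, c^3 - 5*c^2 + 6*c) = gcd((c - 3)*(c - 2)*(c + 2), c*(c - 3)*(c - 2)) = c^2 - 5*c + 6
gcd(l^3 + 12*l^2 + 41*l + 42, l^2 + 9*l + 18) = l + 3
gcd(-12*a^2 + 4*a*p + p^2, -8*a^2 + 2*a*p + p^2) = -2*a + p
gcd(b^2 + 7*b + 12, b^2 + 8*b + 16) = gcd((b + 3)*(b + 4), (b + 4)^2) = b + 4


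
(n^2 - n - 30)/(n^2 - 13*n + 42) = (n + 5)/(n - 7)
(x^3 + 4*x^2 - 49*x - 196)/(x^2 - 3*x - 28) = x + 7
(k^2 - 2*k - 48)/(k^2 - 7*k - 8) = (k + 6)/(k + 1)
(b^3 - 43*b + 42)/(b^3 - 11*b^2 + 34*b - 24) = (b + 7)/(b - 4)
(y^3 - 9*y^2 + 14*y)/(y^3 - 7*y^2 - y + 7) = y*(y - 2)/(y^2 - 1)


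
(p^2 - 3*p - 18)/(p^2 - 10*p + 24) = (p + 3)/(p - 4)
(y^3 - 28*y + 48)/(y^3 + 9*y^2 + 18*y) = (y^2 - 6*y + 8)/(y*(y + 3))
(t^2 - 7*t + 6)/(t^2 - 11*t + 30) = (t - 1)/(t - 5)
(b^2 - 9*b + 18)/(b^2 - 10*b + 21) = (b - 6)/(b - 7)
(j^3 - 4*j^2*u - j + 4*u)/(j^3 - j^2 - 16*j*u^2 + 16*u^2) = (j + 1)/(j + 4*u)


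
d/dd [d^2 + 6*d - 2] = 2*d + 6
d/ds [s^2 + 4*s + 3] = 2*s + 4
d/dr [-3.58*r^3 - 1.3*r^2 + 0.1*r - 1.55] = -10.74*r^2 - 2.6*r + 0.1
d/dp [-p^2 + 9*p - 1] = 9 - 2*p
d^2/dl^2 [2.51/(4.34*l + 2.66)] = 94.554712/(4.34*l + 2.66)^3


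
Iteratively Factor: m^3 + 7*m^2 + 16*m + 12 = (m + 2)*(m^2 + 5*m + 6) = (m + 2)^2*(m + 3)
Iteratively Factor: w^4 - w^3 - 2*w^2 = (w - 2)*(w^3 + w^2) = w*(w - 2)*(w^2 + w) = w*(w - 2)*(w + 1)*(w)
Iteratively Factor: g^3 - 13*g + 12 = (g - 1)*(g^2 + g - 12) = (g - 1)*(g + 4)*(g - 3)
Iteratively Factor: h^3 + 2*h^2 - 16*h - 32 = (h + 4)*(h^2 - 2*h - 8) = (h + 2)*(h + 4)*(h - 4)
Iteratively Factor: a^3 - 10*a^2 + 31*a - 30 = (a - 3)*(a^2 - 7*a + 10) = (a - 3)*(a - 2)*(a - 5)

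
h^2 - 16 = (h - 4)*(h + 4)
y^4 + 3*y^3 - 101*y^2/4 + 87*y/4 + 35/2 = (y - 5/2)*(y - 2)*(y + 1/2)*(y + 7)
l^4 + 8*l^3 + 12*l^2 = l^2*(l + 2)*(l + 6)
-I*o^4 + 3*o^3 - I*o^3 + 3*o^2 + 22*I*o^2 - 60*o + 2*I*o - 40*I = (o - 4)*(o + 5)*(o + 2*I)*(-I*o + 1)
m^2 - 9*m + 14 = (m - 7)*(m - 2)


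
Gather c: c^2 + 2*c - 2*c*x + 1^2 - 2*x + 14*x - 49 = c^2 + c*(2 - 2*x) + 12*x - 48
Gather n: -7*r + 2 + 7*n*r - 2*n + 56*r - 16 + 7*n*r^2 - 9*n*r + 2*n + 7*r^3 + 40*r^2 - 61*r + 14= n*(7*r^2 - 2*r) + 7*r^3 + 40*r^2 - 12*r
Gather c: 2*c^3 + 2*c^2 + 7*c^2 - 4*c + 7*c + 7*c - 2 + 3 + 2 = 2*c^3 + 9*c^2 + 10*c + 3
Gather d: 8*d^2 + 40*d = 8*d^2 + 40*d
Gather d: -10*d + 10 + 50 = 60 - 10*d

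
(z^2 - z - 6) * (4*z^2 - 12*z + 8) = 4*z^4 - 16*z^3 - 4*z^2 + 64*z - 48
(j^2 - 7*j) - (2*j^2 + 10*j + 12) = -j^2 - 17*j - 12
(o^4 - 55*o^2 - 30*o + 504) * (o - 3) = o^5 - 3*o^4 - 55*o^3 + 135*o^2 + 594*o - 1512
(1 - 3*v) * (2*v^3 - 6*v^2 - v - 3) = -6*v^4 + 20*v^3 - 3*v^2 + 8*v - 3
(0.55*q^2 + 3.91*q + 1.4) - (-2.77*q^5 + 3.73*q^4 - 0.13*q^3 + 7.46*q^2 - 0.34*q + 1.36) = 2.77*q^5 - 3.73*q^4 + 0.13*q^3 - 6.91*q^2 + 4.25*q + 0.0399999999999998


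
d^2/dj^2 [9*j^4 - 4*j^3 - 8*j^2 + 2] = 108*j^2 - 24*j - 16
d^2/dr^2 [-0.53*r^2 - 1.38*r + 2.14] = -1.06000000000000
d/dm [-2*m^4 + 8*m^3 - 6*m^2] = 4*m*(-2*m^2 + 6*m - 3)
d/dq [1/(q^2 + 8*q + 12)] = 2*(-q - 4)/(q^2 + 8*q + 12)^2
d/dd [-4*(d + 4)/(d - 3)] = 28/(d - 3)^2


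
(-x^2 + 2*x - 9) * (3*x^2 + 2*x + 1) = -3*x^4 + 4*x^3 - 24*x^2 - 16*x - 9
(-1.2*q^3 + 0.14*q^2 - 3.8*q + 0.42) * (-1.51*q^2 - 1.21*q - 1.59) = 1.812*q^5 + 1.2406*q^4 + 7.4766*q^3 + 3.7412*q^2 + 5.5338*q - 0.6678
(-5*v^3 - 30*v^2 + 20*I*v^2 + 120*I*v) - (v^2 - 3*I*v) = -5*v^3 - 31*v^2 + 20*I*v^2 + 123*I*v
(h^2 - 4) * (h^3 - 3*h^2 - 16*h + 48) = h^5 - 3*h^4 - 20*h^3 + 60*h^2 + 64*h - 192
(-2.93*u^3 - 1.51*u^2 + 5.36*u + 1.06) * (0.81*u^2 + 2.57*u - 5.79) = -2.3733*u^5 - 8.7532*u^4 + 17.4256*u^3 + 23.3767*u^2 - 28.3102*u - 6.1374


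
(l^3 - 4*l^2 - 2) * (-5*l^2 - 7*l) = -5*l^5 + 13*l^4 + 28*l^3 + 10*l^2 + 14*l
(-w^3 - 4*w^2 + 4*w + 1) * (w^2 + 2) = -w^5 - 4*w^4 + 2*w^3 - 7*w^2 + 8*w + 2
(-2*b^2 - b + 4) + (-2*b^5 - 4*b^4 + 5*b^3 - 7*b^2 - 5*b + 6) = -2*b^5 - 4*b^4 + 5*b^3 - 9*b^2 - 6*b + 10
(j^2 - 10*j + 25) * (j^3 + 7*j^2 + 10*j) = j^5 - 3*j^4 - 35*j^3 + 75*j^2 + 250*j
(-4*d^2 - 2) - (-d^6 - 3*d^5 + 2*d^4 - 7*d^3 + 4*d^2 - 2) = d^6 + 3*d^5 - 2*d^4 + 7*d^3 - 8*d^2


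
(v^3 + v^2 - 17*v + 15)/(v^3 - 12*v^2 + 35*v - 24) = (v + 5)/(v - 8)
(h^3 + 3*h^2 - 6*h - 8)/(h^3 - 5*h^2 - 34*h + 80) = (h^2 + 5*h + 4)/(h^2 - 3*h - 40)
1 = 1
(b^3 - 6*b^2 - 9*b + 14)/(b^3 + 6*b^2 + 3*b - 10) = (b - 7)/(b + 5)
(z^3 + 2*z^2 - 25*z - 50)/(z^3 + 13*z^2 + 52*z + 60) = (z - 5)/(z + 6)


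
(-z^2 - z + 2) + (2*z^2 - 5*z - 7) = z^2 - 6*z - 5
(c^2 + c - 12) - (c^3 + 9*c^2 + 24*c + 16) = -c^3 - 8*c^2 - 23*c - 28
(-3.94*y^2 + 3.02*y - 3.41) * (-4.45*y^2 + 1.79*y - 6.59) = 17.533*y^4 - 20.4916*y^3 + 46.5449*y^2 - 26.0057*y + 22.4719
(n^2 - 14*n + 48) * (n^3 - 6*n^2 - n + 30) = n^5 - 20*n^4 + 131*n^3 - 244*n^2 - 468*n + 1440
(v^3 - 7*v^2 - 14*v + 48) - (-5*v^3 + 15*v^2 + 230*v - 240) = 6*v^3 - 22*v^2 - 244*v + 288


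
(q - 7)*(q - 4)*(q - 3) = q^3 - 14*q^2 + 61*q - 84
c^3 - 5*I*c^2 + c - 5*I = (c - 5*I)*(c - I)*(c + I)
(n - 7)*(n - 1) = n^2 - 8*n + 7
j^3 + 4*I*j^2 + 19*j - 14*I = (j - 2*I)*(j - I)*(j + 7*I)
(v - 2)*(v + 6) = v^2 + 4*v - 12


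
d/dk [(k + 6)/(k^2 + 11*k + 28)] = (k^2 + 11*k - (k + 6)*(2*k + 11) + 28)/(k^2 + 11*k + 28)^2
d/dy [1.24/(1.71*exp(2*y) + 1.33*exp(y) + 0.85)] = (-4.2408*exp(y) - 1.6492)*exp(y)/(1.71*exp(2*y) + 1.33*exp(y) + 0.85)^2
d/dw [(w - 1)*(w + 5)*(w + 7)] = 3*w^2 + 22*w + 23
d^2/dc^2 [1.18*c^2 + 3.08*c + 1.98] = 2.36000000000000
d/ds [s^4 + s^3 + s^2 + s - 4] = 4*s^3 + 3*s^2 + 2*s + 1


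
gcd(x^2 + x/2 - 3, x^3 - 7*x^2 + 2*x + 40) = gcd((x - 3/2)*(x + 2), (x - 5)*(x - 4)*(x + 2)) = x + 2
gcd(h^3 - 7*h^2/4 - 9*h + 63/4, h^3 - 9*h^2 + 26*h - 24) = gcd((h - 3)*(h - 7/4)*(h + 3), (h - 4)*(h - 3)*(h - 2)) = h - 3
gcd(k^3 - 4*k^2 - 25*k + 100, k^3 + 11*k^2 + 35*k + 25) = k + 5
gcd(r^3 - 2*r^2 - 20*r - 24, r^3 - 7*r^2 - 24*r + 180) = r - 6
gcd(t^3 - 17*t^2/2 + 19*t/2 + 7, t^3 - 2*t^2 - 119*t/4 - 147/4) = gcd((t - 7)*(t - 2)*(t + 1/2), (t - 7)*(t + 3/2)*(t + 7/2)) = t - 7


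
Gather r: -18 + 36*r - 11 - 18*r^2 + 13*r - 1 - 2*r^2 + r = -20*r^2 + 50*r - 30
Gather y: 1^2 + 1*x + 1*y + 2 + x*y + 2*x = 3*x + y*(x + 1) + 3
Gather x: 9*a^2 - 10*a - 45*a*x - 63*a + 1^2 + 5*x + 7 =9*a^2 - 73*a + x*(5 - 45*a) + 8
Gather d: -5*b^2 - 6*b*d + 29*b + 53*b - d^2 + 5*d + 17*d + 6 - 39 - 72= -5*b^2 + 82*b - d^2 + d*(22 - 6*b) - 105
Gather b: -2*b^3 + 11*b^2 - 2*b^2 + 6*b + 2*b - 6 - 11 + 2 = -2*b^3 + 9*b^2 + 8*b - 15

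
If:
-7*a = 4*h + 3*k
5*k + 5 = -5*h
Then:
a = k/7 + 4/7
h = -k - 1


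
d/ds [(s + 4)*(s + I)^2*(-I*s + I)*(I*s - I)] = (s - 1)*(s + I)*(2*(s - 1)*(s + 4) + (s - 1)*(s + I) + 2*(s + 4)*(s + I))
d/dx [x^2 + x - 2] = 2*x + 1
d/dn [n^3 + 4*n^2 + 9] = n*(3*n + 8)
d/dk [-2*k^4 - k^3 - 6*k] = -8*k^3 - 3*k^2 - 6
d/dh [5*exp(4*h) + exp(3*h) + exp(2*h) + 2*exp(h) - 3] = (20*exp(3*h) + 3*exp(2*h) + 2*exp(h) + 2)*exp(h)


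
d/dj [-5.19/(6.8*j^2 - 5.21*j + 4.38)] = (70.584*j - 27.0399)/(6.8*j^2 - 5.21*j + 4.38)^2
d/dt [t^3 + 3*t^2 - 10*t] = 3*t^2 + 6*t - 10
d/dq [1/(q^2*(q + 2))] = (-3*q - 4)/(q^3*(q^2 + 4*q + 4))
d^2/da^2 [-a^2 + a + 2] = -2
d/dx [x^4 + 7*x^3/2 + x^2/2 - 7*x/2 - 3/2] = 4*x^3 + 21*x^2/2 + x - 7/2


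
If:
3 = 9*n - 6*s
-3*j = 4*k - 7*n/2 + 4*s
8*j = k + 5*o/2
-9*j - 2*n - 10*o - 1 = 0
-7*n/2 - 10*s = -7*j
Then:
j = -8/1691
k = 2271/6764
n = 454/1691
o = -133/890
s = -329/3382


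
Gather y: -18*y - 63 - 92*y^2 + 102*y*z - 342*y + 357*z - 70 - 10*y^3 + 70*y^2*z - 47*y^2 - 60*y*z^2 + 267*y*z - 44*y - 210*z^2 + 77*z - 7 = -10*y^3 + y^2*(70*z - 139) + y*(-60*z^2 + 369*z - 404) - 210*z^2 + 434*z - 140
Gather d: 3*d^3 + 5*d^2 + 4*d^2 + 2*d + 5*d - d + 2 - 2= 3*d^3 + 9*d^2 + 6*d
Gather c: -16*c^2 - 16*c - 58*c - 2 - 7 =-16*c^2 - 74*c - 9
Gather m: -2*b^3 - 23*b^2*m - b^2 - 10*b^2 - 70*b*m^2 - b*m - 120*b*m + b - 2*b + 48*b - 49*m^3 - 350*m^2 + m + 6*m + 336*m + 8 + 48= -2*b^3 - 11*b^2 + 47*b - 49*m^3 + m^2*(-70*b - 350) + m*(-23*b^2 - 121*b + 343) + 56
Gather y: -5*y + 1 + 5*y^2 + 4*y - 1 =5*y^2 - y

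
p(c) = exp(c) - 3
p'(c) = exp(c)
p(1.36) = 0.90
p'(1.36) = 3.90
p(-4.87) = -2.99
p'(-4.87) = 0.01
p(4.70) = 106.95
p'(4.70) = 109.95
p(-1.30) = -2.73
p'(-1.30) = 0.27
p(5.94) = 376.93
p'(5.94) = 379.93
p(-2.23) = -2.89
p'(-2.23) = 0.11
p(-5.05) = -2.99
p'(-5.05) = 0.01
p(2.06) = 4.85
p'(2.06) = 7.85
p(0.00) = -2.00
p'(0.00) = 1.00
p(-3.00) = -2.95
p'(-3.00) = 0.05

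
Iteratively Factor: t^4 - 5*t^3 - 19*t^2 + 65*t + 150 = (t - 5)*(t^3 - 19*t - 30) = (t - 5)^2*(t^2 + 5*t + 6) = (t - 5)^2*(t + 2)*(t + 3)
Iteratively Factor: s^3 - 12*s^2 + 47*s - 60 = (s - 4)*(s^2 - 8*s + 15) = (s - 5)*(s - 4)*(s - 3)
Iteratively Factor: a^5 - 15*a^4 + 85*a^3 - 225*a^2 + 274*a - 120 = (a - 5)*(a^4 - 10*a^3 + 35*a^2 - 50*a + 24) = (a - 5)*(a - 2)*(a^3 - 8*a^2 + 19*a - 12) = (a - 5)*(a - 3)*(a - 2)*(a^2 - 5*a + 4) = (a - 5)*(a - 3)*(a - 2)*(a - 1)*(a - 4)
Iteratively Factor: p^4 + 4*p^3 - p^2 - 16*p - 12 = (p + 3)*(p^3 + p^2 - 4*p - 4) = (p - 2)*(p + 3)*(p^2 + 3*p + 2) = (p - 2)*(p + 1)*(p + 3)*(p + 2)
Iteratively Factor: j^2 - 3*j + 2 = (j - 2)*(j - 1)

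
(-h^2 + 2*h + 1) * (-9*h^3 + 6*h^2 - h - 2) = 9*h^5 - 24*h^4 + 4*h^3 + 6*h^2 - 5*h - 2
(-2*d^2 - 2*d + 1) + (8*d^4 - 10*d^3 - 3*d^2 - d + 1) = 8*d^4 - 10*d^3 - 5*d^2 - 3*d + 2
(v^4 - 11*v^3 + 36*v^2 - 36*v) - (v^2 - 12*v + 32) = v^4 - 11*v^3 + 35*v^2 - 24*v - 32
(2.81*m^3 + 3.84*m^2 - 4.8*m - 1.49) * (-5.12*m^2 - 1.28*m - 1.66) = -14.3872*m^5 - 23.2576*m^4 + 14.9962*m^3 + 7.3984*m^2 + 9.8752*m + 2.4734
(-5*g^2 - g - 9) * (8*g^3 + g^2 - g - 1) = -40*g^5 - 13*g^4 - 68*g^3 - 3*g^2 + 10*g + 9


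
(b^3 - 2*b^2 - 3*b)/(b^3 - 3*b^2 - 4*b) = (b - 3)/(b - 4)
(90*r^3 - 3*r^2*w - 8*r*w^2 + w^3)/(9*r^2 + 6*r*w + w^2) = (30*r^2 - 11*r*w + w^2)/(3*r + w)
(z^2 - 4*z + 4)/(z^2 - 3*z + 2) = (z - 2)/(z - 1)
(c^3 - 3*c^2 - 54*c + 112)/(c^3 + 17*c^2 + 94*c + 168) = (c^2 - 10*c + 16)/(c^2 + 10*c + 24)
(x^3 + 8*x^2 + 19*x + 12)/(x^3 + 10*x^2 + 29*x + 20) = (x + 3)/(x + 5)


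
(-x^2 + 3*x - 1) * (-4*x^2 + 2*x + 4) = 4*x^4 - 14*x^3 + 6*x^2 + 10*x - 4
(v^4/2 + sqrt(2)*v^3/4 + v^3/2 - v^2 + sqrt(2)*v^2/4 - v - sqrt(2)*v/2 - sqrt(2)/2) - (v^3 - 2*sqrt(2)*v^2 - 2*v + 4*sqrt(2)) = v^4/2 - v^3/2 + sqrt(2)*v^3/4 - v^2 + 9*sqrt(2)*v^2/4 - sqrt(2)*v/2 + v - 9*sqrt(2)/2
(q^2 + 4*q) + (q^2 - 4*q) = 2*q^2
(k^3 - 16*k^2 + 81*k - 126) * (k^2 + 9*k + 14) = k^5 - 7*k^4 - 49*k^3 + 379*k^2 - 1764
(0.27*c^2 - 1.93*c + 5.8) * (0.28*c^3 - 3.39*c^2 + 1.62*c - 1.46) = 0.0756*c^5 - 1.4557*c^4 + 8.6041*c^3 - 23.1828*c^2 + 12.2138*c - 8.468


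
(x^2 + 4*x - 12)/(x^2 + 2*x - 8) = (x + 6)/(x + 4)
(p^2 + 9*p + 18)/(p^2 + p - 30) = (p + 3)/(p - 5)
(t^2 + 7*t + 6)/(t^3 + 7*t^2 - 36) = (t + 1)/(t^2 + t - 6)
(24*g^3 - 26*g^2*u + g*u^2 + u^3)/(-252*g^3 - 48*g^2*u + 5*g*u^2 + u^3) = (4*g^2 - 5*g*u + u^2)/(-42*g^2 - g*u + u^2)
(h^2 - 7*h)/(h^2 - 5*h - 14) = h/(h + 2)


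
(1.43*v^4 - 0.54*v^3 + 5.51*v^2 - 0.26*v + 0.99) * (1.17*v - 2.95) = 1.6731*v^5 - 4.8503*v^4 + 8.0397*v^3 - 16.5587*v^2 + 1.9253*v - 2.9205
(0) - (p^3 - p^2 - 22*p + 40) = -p^3 + p^2 + 22*p - 40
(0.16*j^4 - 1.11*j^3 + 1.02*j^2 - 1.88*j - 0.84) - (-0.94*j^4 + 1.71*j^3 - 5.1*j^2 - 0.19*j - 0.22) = 1.1*j^4 - 2.82*j^3 + 6.12*j^2 - 1.69*j - 0.62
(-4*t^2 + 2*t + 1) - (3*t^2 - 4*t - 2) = -7*t^2 + 6*t + 3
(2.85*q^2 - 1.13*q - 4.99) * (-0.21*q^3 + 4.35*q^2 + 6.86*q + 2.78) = -0.5985*q^5 + 12.6348*q^4 + 15.6834*q^3 - 21.5353*q^2 - 37.3728*q - 13.8722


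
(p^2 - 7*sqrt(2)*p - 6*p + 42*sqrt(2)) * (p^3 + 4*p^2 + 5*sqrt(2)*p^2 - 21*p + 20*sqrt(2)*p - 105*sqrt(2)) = p^5 - 2*sqrt(2)*p^4 - 2*p^4 - 115*p^3 + 4*sqrt(2)*p^3 + 90*sqrt(2)*p^2 + 266*p^2 - 252*sqrt(2)*p + 3150*p - 8820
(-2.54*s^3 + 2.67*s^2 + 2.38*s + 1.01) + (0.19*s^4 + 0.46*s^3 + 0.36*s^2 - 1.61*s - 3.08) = 0.19*s^4 - 2.08*s^3 + 3.03*s^2 + 0.77*s - 2.07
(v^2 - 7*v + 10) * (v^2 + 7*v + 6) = v^4 - 33*v^2 + 28*v + 60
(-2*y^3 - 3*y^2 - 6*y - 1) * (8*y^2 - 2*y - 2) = -16*y^5 - 20*y^4 - 38*y^3 + 10*y^2 + 14*y + 2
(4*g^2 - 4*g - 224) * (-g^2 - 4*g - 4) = -4*g^4 - 12*g^3 + 224*g^2 + 912*g + 896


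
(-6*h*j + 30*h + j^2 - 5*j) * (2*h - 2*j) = -12*h^2*j + 60*h^2 + 14*h*j^2 - 70*h*j - 2*j^3 + 10*j^2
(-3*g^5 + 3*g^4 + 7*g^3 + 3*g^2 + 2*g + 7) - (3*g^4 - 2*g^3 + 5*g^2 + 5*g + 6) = -3*g^5 + 9*g^3 - 2*g^2 - 3*g + 1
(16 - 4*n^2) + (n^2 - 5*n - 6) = -3*n^2 - 5*n + 10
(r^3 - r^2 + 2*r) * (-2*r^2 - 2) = -2*r^5 + 2*r^4 - 6*r^3 + 2*r^2 - 4*r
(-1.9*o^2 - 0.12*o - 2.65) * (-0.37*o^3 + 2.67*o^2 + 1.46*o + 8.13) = 0.703*o^5 - 5.0286*o^4 - 2.1139*o^3 - 22.6977*o^2 - 4.8446*o - 21.5445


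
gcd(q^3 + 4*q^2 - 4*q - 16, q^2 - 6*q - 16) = q + 2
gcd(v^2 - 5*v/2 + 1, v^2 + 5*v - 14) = v - 2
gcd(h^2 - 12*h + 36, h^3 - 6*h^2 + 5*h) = 1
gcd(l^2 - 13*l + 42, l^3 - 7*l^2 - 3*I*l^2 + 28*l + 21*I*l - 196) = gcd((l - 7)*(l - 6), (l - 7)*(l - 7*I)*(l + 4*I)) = l - 7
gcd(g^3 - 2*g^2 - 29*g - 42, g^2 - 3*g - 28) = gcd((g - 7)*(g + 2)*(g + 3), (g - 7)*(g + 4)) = g - 7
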